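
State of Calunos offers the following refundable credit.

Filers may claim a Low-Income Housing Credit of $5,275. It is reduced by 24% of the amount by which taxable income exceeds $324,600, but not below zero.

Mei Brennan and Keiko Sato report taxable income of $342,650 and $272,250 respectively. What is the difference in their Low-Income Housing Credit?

$4,332

Mei ($342,650): Low-Income Housing Credit: 24% of the $18,050 excess over $324,600 is $4,332; credit = $5,275 − $4,332 = $943.
Keiko ($272,250): Low-Income Housing Credit: $272,250 is at or below the $324,600 threshold, so the full $5,275 applies.
Difference: |$943 − $5,275| = $4,332.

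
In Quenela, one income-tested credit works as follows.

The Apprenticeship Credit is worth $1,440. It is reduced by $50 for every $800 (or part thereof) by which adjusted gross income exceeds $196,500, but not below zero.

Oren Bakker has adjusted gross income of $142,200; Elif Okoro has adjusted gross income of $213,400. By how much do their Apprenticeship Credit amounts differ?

$1,100

Oren ($142,200): Apprenticeship Credit: $142,200 is at or below the $196,500 threshold, so the full $1,440 applies.
Elif ($213,400): Apprenticeship Credit: income exceeds $196,500 by $16,900, which is 22 full-or-partial $800 increments; reduction = 22 × $50 = $1,100, leaving $340.
Difference: |$1,440 − $340| = $1,100.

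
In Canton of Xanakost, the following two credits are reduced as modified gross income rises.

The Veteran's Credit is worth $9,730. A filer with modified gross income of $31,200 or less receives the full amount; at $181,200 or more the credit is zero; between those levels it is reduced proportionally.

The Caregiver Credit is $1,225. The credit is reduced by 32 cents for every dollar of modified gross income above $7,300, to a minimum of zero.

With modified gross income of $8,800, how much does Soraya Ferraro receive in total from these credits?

Veteran's Credit: $8,800 is at or below the $31,200 threshold, so the full $9,730 applies.
Caregiver Credit: 32% of the $1,500 excess over $7,300 is $480; credit = $1,225 − $480 = $745.
Total: $9,730 + $745 = $10,475.

$10,475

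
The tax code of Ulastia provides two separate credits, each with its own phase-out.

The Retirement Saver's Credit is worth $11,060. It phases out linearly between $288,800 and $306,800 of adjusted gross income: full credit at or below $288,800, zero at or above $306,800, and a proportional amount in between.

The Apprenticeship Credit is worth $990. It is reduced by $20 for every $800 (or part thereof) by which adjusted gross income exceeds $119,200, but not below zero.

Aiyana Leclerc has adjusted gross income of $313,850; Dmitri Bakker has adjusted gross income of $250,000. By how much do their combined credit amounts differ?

$11,060

Aiyana ($313,850): Retirement Saver's Credit: $313,850 is at or above $306,800, so the credit is $0. Apprenticeship Credit: income exceeds $119,200 by $194,650 → 244 increments × $20 = $4,880 ≥ base, so the credit is $0. total $0 + $0 = $0
Dmitri ($250,000): Retirement Saver's Credit: $250,000 is at or below the $288,800 threshold, so the full $11,060 applies. Apprenticeship Credit: income exceeds $119,200 by $130,800 → 164 increments × $20 = $3,280 ≥ base, so the credit is $0. total $11,060 + $0 = $11,060
Difference: |$0 − $11,060| = $11,060.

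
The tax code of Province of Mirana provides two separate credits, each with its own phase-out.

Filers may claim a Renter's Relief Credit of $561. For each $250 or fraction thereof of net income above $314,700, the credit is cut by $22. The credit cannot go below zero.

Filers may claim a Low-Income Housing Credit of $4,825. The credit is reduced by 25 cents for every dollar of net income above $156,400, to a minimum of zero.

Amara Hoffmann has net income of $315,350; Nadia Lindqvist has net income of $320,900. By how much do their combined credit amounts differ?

Amara ($315,350): Renter's Relief Credit: income exceeds $314,700 by $650, which is 3 full-or-partial $250 increments; reduction = 3 × $22 = $66, leaving $495. Low-Income Housing Credit: 25% of the $158,950 excess over $156,400 is $39,737.50 ≥ base, so the credit is $0. total $495 + $0 = $495
Nadia ($320,900): Renter's Relief Credit: income exceeds $314,700 by $6,200, which is 25 full-or-partial $250 increments; reduction = 25 × $22 = $550, leaving $11. Low-Income Housing Credit: 25% of the $164,500 excess over $156,400 is $41,125 ≥ base, so the credit is $0. total $11 + $0 = $11
Difference: |$495 − $11| = $484.

$484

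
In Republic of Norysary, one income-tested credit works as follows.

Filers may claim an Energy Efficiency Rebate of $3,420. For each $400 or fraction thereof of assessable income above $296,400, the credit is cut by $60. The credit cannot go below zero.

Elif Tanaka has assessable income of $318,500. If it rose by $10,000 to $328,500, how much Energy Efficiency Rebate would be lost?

At $318,500 — income exceeds $296,400 by $22,100, which is 56 full-or-partial $400 increments; reduction = 56 × $60 = $3,360, leaving $60.
At $328,500 — income exceeds $296,400 by $32,100 → 81 increments × $60 = $4,860 ≥ base, so the credit is $0.
Lost: $60 − $0 = $60.

$60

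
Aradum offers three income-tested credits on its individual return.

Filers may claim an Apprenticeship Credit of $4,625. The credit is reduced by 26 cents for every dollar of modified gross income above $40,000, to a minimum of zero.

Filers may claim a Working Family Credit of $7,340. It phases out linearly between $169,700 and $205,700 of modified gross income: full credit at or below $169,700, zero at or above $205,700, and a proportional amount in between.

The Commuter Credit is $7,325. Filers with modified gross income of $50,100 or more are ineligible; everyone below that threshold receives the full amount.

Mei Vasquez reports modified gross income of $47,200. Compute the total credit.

$17,418

Apprenticeship Credit: 26% of the $7,200 excess over $40,000 is $1,872; credit = $4,625 − $1,872 = $2,753.
Working Family Credit: $47,200 is at or below the $169,700 threshold, so the full $7,340 applies.
Commuter Credit: $47,200 is below the $50,100 cutoff, so the full $7,325 applies.
Total: $2,753 + $7,340 + $7,325 = $17,418.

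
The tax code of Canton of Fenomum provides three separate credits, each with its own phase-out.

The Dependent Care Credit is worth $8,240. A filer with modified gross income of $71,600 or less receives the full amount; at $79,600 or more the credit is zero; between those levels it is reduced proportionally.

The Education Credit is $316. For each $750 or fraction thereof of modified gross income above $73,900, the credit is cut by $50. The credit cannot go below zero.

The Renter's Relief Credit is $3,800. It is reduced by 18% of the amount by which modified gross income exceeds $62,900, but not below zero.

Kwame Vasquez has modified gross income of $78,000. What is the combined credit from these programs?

$2,746

Dependent Care Credit: $78,000 is $6,400 into a $8,000 phase-out range, leaving 1,600/8,000 of the credit: $8,240 × 1,600/8,000 = $1,648.
Education Credit: income exceeds $73,900 by $4,100, which is 6 full-or-partial $750 increments; reduction = 6 × $50 = $300, leaving $16.
Renter's Relief Credit: 18% of the $15,100 excess over $62,900 is $2,718; credit = $3,800 − $2,718 = $1,082.
Total: $1,648 + $16 + $1,082 = $2,746.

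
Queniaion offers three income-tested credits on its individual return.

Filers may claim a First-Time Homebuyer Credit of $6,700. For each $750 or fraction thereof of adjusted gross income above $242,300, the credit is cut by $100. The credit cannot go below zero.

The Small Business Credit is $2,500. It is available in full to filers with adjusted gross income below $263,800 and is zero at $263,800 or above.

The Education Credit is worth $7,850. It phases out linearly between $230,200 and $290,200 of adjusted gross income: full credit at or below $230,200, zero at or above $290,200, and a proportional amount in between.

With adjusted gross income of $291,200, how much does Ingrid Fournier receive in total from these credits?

$100

First-Time Homebuyer Credit: income exceeds $242,300 by $48,900, which is 66 full-or-partial $750 increments; reduction = 66 × $100 = $6,600, leaving $100.
Small Business Credit: $291,200 meets or exceeds the $263,800 cutoff, so the credit is $0.
Education Credit: $291,200 is at or above $290,200, so the credit is $0.
Total: $100 + $0 + $0 = $100.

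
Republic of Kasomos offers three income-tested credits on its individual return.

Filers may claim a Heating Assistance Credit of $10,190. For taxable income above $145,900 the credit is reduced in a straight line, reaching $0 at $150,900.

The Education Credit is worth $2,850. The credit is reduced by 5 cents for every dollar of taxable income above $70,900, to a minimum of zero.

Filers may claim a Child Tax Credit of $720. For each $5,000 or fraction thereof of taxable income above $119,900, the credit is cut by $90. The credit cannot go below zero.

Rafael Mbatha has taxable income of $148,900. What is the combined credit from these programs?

$4,256

Heating Assistance Credit: $148,900 is $3,000 into a $5,000 phase-out range, leaving 2,000/5,000 of the credit: $10,190 × 2,000/5,000 = $4,076.
Education Credit: 5% of the $78,000 excess over $70,900 is $3,900 ≥ base, so the credit is $0.
Child Tax Credit: income exceeds $119,900 by $29,000, which is 6 full-or-partial $5,000 increments; reduction = 6 × $90 = $540, leaving $180.
Total: $4,076 + $0 + $180 = $4,256.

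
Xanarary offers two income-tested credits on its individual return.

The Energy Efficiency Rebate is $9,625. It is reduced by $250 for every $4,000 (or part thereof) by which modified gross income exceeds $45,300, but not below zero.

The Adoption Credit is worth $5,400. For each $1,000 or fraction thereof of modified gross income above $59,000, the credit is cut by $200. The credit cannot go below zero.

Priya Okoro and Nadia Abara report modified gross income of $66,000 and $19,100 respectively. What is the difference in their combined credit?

$2,900

Priya ($66,000): Energy Efficiency Rebate: income exceeds $45,300 by $20,700, which is 6 full-or-partial $4,000 increments; reduction = 6 × $250 = $1,500, leaving $8,125. Adoption Credit: income exceeds $59,000 by $7,000, which is 7 full-or-partial $1,000 increments; reduction = 7 × $200 = $1,400, leaving $4,000. total $8,125 + $4,000 = $12,125
Nadia ($19,100): Energy Efficiency Rebate: $19,100 is at or below the $45,300 threshold, so the full $9,625 applies. Adoption Credit: $19,100 is at or below the $59,000 threshold, so the full $5,400 applies. total $9,625 + $5,400 = $15,025
Difference: |$12,125 − $15,025| = $2,900.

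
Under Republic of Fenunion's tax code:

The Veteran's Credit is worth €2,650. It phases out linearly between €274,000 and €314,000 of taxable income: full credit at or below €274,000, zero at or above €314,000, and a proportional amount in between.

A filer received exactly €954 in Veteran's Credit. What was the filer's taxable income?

€299,600

€954 is 954/2,650 of the full €2,650, so 1,696/2,650 of the €40,000 range has been used: income = €274,000 + €40,000 × 1,696/2,650 = €299,600.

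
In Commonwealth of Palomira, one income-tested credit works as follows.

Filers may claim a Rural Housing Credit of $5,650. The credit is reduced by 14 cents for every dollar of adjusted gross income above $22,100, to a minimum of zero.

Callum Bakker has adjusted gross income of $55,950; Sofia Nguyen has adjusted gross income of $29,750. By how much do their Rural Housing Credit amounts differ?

Callum ($55,950): Rural Housing Credit: 14% of the $33,850 excess over $22,100 is $4,739; credit = $5,650 − $4,739 = $911.
Sofia ($29,750): Rural Housing Credit: 14% of the $7,650 excess over $22,100 is $1,071; credit = $5,650 − $1,071 = $4,579.
Difference: |$911 − $4,579| = $3,668.

$3,668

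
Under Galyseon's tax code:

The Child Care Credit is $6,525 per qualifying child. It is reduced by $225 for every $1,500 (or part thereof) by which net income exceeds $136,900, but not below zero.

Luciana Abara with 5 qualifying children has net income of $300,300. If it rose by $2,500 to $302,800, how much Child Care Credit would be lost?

At $300,300 — base = 5 × $6,525 = $32,625. income exceeds $136,900 by $163,400, which is 109 full-or-partial $1,500 increments; reduction = 109 × $225 = $24,525, leaving $8,100.
At $302,800 — base = 5 × $6,525 = $32,625. income exceeds $136,900 by $165,900, which is 111 full-or-partial $1,500 increments; reduction = 111 × $225 = $24,975, leaving $7,650.
Lost: $8,100 − $7,650 = $450.

$450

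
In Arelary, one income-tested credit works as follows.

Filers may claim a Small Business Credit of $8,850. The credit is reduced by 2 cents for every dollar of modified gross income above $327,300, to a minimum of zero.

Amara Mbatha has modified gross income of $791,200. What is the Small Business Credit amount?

Small Business Credit: 2% of the $463,900 excess over $327,300 is $9,278 ≥ base, so the credit is $0.

$0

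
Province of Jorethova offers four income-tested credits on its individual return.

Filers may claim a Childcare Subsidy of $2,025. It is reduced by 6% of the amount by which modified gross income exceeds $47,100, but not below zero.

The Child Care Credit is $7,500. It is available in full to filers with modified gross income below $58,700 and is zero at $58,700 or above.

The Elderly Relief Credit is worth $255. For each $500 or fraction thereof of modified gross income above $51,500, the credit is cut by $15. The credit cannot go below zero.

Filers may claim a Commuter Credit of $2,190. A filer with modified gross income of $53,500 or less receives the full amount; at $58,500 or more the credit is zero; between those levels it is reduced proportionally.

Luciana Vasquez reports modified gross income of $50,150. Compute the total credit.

$11,787

Childcare Subsidy: 6% of the $3,050 excess over $47,100 is $183; credit = $2,025 − $183 = $1,842.
Child Care Credit: $50,150 is below the $58,700 cutoff, so the full $7,500 applies.
Elderly Relief Credit: $50,150 is at or below the $51,500 threshold, so the full $255 applies.
Commuter Credit: $50,150 is at or below the $53,500 threshold, so the full $2,190 applies.
Total: $1,842 + $7,500 + $255 + $2,190 = $11,787.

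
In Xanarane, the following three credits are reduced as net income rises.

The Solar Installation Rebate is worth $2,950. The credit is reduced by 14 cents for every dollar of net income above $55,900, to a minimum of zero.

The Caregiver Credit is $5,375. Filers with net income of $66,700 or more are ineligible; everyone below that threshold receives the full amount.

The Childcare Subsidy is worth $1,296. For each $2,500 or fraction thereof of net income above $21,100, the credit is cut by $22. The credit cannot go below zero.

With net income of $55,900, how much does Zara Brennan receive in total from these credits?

$9,313

Solar Installation Rebate: $55,900 is at or below the $55,900 threshold, so the full $2,950 applies.
Caregiver Credit: $55,900 is below the $66,700 cutoff, so the full $5,375 applies.
Childcare Subsidy: income exceeds $21,100 by $34,800, which is 14 full-or-partial $2,500 increments; reduction = 14 × $22 = $308, leaving $988.
Total: $2,950 + $5,375 + $988 = $9,313.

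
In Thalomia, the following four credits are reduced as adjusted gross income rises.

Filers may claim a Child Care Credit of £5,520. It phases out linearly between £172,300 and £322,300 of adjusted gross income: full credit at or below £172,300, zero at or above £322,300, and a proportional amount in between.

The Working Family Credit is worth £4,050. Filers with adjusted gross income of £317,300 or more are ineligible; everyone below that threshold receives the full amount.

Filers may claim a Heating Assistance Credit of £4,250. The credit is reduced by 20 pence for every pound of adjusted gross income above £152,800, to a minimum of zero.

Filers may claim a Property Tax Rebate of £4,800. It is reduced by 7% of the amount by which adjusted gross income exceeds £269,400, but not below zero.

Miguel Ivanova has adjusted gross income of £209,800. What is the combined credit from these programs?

£12,990

Child Care Credit: £209,800 is £37,500 into a £150,000 phase-out range, leaving 112,500/150,000 of the credit: £5,520 × 112,500/150,000 = £4,140.
Working Family Credit: £209,800 is below the £317,300 cutoff, so the full £4,050 applies.
Heating Assistance Credit: 20% of the £57,000 excess over £152,800 is £11,400 ≥ base, so the credit is £0.
Property Tax Rebate: £209,800 is at or below the £269,400 threshold, so the full £4,800 applies.
Total: £4,140 + £4,050 + £0 + £4,800 = £12,990.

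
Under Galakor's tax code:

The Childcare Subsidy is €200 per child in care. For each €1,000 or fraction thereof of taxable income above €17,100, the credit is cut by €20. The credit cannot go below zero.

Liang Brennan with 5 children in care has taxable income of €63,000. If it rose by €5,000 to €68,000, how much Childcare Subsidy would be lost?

At €63,000 — base = 5 × €200 = €1,000. income exceeds €17,100 by €45,900, which is 46 full-or-partial €1,000 increments; reduction = 46 × €20 = €920, leaving €80.
At €68,000 — base = 5 × €200 = €1,000. income exceeds €17,100 by €50,900 → 51 increments × €20 = €1,020 ≥ base, so the credit is €0.
Lost: €80 − €0 = €80.

€80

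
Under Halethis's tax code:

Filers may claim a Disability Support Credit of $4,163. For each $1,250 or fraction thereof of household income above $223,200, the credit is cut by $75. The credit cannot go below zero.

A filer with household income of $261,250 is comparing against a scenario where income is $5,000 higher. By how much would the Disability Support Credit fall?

$300

At $261,250 — income exceeds $223,200 by $38,050, which is 31 full-or-partial $1,250 increments; reduction = 31 × $75 = $2,325, leaving $1,838.
At $266,250 — income exceeds $223,200 by $43,050, which is 35 full-or-partial $1,250 increments; reduction = 35 × $75 = $2,625, leaving $1,538.
Lost: $1,838 − $1,538 = $300.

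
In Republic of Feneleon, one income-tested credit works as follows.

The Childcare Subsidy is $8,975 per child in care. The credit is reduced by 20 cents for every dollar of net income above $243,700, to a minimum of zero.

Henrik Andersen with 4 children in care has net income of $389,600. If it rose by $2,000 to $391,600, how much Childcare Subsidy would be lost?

$400

At $389,600 — base = 4 × $8,975 = $35,900. 20% of the $145,900 excess over $243,700 is $29,180; credit = $35,900 − $29,180 = $6,720.
At $391,600 — base = 4 × $8,975 = $35,900. 20% of the $147,900 excess over $243,700 is $29,580; credit = $35,900 − $29,580 = $6,320.
Lost: $6,720 − $6,320 = $400.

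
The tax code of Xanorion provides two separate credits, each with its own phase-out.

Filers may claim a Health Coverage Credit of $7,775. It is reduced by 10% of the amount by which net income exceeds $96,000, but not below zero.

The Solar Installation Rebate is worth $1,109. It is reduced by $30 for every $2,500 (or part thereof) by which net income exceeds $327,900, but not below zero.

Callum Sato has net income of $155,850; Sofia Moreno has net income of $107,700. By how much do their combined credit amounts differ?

Callum ($155,850): Health Coverage Credit: 10% of the $59,850 excess over $96,000 is $5,985; credit = $7,775 − $5,985 = $1,790. Solar Installation Rebate: $155,850 is at or below the $327,900 threshold, so the full $1,109 applies. total $1,790 + $1,109 = $2,899
Sofia ($107,700): Health Coverage Credit: 10% of the $11,700 excess over $96,000 is $1,170; credit = $7,775 − $1,170 = $6,605. Solar Installation Rebate: $107,700 is at or below the $327,900 threshold, so the full $1,109 applies. total $6,605 + $1,109 = $7,714
Difference: |$2,899 − $7,714| = $4,815.

$4,815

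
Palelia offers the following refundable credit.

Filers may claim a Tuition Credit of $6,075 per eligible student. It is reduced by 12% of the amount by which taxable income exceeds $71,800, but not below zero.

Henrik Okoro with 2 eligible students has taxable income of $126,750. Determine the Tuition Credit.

$5,556

Tuition Credit: base = 2 × $6,075 = $12,150. 12% of the $54,950 excess over $71,800 is $6,594; credit = $12,150 − $6,594 = $5,556.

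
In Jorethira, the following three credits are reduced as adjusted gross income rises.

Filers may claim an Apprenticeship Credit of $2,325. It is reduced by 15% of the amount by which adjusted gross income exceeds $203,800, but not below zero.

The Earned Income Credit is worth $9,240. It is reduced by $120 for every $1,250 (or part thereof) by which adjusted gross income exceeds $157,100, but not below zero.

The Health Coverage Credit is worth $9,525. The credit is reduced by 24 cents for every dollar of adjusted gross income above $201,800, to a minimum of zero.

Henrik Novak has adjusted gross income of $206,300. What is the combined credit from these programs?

Apprenticeship Credit: 15% of the $2,500 excess over $203,800 is $375; credit = $2,325 − $375 = $1,950.
Earned Income Credit: income exceeds $157,100 by $49,200, which is 40 full-or-partial $1,250 increments; reduction = 40 × $120 = $4,800, leaving $4,440.
Health Coverage Credit: 24% of the $4,500 excess over $201,800 is $1,080; credit = $9,525 − $1,080 = $8,445.
Total: $1,950 + $4,440 + $8,445 = $14,835.

$14,835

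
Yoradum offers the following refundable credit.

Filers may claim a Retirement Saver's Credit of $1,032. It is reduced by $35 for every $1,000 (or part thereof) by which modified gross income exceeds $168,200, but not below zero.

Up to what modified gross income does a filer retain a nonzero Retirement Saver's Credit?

After 29 increments the reduction is 29 × $35 = $1,015, leaving $17; one more increment wipes it out. Increment 29 ends at excess 29 × $1,000 = $29,000, so the highest qualifying income is $168,200 + $29,000 = $197,200.

$197,200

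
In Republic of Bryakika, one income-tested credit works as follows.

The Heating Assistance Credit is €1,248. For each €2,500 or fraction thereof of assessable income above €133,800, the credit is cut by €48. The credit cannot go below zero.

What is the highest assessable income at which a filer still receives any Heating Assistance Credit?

After 25 increments the reduction is 25 × €48 = €1,200, leaving €48; one more increment wipes it out. Increment 25 ends at excess 25 × €2,500 = €62,500, so the highest qualifying income is €133,800 + €62,500 = €196,300.

€196,300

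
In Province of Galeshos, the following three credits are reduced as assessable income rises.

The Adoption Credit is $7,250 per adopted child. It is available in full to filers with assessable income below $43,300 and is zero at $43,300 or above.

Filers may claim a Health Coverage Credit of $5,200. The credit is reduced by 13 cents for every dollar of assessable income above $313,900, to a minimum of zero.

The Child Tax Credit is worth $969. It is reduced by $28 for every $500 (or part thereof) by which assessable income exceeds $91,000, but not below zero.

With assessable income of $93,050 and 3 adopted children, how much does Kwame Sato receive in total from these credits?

$6,029

Adoption Credit: base = 3 × $7,250 = $21,750. $93,050 meets or exceeds the $43,300 cutoff, so the credit is $0.
Health Coverage Credit: $93,050 is at or below the $313,900 threshold, so the full $5,200 applies.
Child Tax Credit: income exceeds $91,000 by $2,050, which is 5 full-or-partial $500 increments; reduction = 5 × $28 = $140, leaving $829.
Total: $0 + $5,200 + $829 = $6,029.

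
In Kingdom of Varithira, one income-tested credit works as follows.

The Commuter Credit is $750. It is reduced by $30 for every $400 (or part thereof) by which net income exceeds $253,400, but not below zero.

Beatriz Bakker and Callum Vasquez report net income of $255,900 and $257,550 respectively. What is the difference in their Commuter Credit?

$120

Beatriz ($255,900): Commuter Credit: income exceeds $253,400 by $2,500, which is 7 full-or-partial $400 increments; reduction = 7 × $30 = $210, leaving $540.
Callum ($257,550): Commuter Credit: income exceeds $253,400 by $4,150, which is 11 full-or-partial $400 increments; reduction = 11 × $30 = $330, leaving $420.
Difference: |$540 − $420| = $120.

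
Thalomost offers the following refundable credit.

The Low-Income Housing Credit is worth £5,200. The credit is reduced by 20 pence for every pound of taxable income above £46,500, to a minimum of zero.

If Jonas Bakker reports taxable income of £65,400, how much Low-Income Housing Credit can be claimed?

Low-Income Housing Credit: 20% of the £18,900 excess over £46,500 is £3,780; credit = £5,200 − £3,780 = £1,420.

£1,420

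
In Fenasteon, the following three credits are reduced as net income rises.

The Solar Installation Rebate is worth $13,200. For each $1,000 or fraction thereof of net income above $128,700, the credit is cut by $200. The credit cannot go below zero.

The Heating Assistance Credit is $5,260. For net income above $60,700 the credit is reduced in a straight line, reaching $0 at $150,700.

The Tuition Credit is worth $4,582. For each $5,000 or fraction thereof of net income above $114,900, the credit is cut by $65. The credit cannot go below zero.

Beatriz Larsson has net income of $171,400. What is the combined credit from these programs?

$8,402

Solar Installation Rebate: income exceeds $128,700 by $42,700, which is 43 full-or-partial $1,000 increments; reduction = 43 × $200 = $8,600, leaving $4,600.
Heating Assistance Credit: $171,400 is at or above $150,700, so the credit is $0.
Tuition Credit: income exceeds $114,900 by $56,500, which is 12 full-or-partial $5,000 increments; reduction = 12 × $65 = $780, leaving $3,802.
Total: $4,600 + $0 + $3,802 = $8,402.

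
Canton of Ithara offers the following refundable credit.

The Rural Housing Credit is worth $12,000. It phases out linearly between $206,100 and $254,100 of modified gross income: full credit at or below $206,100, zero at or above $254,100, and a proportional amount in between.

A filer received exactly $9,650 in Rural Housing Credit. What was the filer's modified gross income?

$215,500

$9,650 is 9,650/12,000 of the full $12,000, so 2,350/12,000 of the $48,000 range has been used: income = $206,100 + $48,000 × 2,350/12,000 = $215,500.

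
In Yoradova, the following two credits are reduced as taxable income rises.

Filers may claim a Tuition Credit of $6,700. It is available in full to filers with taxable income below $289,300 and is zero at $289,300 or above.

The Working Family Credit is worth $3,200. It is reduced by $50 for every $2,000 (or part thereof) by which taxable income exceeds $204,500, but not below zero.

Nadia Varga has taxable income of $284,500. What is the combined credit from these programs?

Tuition Credit: $284,500 is below the $289,300 cutoff, so the full $6,700 applies.
Working Family Credit: income exceeds $204,500 by $80,000, which is 40 full-or-partial $2,000 increments; reduction = 40 × $50 = $2,000, leaving $1,200.
Total: $6,700 + $1,200 = $7,900.

$7,900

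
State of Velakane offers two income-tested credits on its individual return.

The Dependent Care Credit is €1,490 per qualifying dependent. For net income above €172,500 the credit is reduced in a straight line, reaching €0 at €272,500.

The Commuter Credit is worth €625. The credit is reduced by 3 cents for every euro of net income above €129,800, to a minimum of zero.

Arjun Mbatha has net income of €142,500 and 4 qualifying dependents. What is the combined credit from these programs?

€6,204

Dependent Care Credit: base = 4 × €1,490 = €5,960. €142,500 is at or below the €172,500 threshold, so the full €5,960 applies.
Commuter Credit: 3% of the €12,700 excess over €129,800 is €381; credit = €625 − €381 = €244.
Total: €5,960 + €244 = €6,204.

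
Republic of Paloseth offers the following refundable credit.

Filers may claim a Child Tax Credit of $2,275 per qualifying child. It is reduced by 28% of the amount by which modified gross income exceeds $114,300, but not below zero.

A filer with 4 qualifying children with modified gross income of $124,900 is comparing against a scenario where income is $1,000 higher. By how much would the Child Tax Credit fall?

$280

At $124,900 — base = 4 × $2,275 = $9,100. 28% of the $10,600 excess over $114,300 is $2,968; credit = $9,100 − $2,968 = $6,132.
At $125,900 — base = 4 × $2,275 = $9,100. 28% of the $11,600 excess over $114,300 is $3,248; credit = $9,100 − $3,248 = $5,852.
Lost: $6,132 − $5,852 = $280.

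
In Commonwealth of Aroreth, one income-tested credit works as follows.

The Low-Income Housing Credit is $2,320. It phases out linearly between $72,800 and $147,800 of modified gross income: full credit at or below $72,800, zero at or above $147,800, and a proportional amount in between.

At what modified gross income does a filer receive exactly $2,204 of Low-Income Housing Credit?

$76,550

$2,204 is 2,204/2,320 of the full $2,320, so 116/2,320 of the $75,000 range has been used: income = $72,800 + $75,000 × 116/2,320 = $76,550.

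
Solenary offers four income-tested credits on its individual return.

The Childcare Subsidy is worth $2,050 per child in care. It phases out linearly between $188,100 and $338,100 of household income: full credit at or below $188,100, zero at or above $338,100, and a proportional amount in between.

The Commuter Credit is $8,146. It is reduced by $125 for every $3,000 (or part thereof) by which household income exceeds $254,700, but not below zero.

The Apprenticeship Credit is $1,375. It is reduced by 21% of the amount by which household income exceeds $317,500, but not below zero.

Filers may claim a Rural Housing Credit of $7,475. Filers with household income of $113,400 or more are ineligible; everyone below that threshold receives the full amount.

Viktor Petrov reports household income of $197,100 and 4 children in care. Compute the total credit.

$17,229

Childcare Subsidy: base = 4 × $2,050 = $8,200. $197,100 is $9,000 into a $150,000 phase-out range, leaving 141,000/150,000 of the credit: $8,200 × 141,000/150,000 = $7,708.
Commuter Credit: $197,100 is at or below the $254,700 threshold, so the full $8,146 applies.
Apprenticeship Credit: $197,100 is at or below the $317,500 threshold, so the full $1,375 applies.
Rural Housing Credit: $197,100 meets or exceeds the $113,400 cutoff, so the credit is $0.
Total: $7,708 + $8,146 + $1,375 + $0 = $17,229.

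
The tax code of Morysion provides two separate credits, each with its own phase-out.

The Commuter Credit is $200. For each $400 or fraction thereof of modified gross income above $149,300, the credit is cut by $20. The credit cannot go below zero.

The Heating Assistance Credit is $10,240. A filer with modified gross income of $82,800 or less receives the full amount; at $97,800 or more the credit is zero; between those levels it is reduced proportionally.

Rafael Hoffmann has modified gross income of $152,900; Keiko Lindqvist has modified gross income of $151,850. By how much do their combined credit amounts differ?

$40

Rafael ($152,900): Commuter Credit: income exceeds $149,300 by $3,600, which is 9 full-or-partial $400 increments; reduction = 9 × $20 = $180, leaving $20. Heating Assistance Credit: $152,900 is at or above $97,800, so the credit is $0. total $20 + $0 = $20
Keiko ($151,850): Commuter Credit: income exceeds $149,300 by $2,550, which is 7 full-or-partial $400 increments; reduction = 7 × $20 = $140, leaving $60. Heating Assistance Credit: $151,850 is at or above $97,800, so the credit is $0. total $60 + $0 = $60
Difference: |$20 − $60| = $40.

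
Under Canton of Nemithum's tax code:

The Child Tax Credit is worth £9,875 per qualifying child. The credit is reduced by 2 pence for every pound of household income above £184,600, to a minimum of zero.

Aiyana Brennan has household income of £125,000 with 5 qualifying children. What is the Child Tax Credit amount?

£49,375

Child Tax Credit: base = 5 × £9,875 = £49,375. £125,000 is at or below the £184,600 threshold, so the full £49,375 applies.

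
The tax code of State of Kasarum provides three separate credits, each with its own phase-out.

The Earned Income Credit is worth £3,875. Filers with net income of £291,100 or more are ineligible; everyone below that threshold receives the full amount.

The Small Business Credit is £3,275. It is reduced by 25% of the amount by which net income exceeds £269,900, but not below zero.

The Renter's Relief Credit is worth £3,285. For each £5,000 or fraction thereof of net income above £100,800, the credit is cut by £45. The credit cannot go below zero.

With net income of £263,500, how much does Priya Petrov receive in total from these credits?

£8,950

Earned Income Credit: £263,500 is below the £291,100 cutoff, so the full £3,875 applies.
Small Business Credit: £263,500 is at or below the £269,900 threshold, so the full £3,275 applies.
Renter's Relief Credit: income exceeds £100,800 by £162,700, which is 33 full-or-partial £5,000 increments; reduction = 33 × £45 = £1,485, leaving £1,800.
Total: £3,875 + £3,275 + £1,800 = £8,950.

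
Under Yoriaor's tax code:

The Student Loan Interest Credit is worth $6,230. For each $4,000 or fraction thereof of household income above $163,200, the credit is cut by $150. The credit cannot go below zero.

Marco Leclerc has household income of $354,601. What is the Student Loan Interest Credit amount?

Student Loan Interest Credit: income exceeds $163,200 by $191,401 → 48 increments × $150 = $7,200 ≥ base, so the credit is $0.

$0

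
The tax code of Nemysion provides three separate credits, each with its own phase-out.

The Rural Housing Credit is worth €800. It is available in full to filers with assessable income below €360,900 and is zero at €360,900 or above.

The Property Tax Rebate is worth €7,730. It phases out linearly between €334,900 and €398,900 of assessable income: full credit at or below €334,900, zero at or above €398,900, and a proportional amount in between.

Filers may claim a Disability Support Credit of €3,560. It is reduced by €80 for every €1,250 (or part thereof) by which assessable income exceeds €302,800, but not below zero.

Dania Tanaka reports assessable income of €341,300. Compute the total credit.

Rural Housing Credit: €341,300 is below the €360,900 cutoff, so the full €800 applies.
Property Tax Rebate: €341,300 is €6,400 into a €64,000 phase-out range, leaving 57,600/64,000 of the credit: €7,730 × 57,600/64,000 = €6,957.
Disability Support Credit: income exceeds €302,800 by €38,500, which is 31 full-or-partial €1,250 increments; reduction = 31 × €80 = €2,480, leaving €1,080.
Total: €800 + €6,957 + €1,080 = €8,837.

€8,837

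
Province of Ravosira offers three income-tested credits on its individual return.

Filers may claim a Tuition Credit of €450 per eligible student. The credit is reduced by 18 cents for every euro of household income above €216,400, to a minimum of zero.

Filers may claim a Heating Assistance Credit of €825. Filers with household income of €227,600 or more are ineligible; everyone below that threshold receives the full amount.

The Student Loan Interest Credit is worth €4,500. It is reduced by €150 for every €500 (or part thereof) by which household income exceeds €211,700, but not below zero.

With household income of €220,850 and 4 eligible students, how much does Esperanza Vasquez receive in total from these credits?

Tuition Credit: base = 4 × €450 = €1,800. 18% of the €4,450 excess over €216,400 is €801; credit = €1,800 − €801 = €999.
Heating Assistance Credit: €220,850 is below the €227,600 cutoff, so the full €825 applies.
Student Loan Interest Credit: income exceeds €211,700 by €9,150, which is 19 full-or-partial €500 increments; reduction = 19 × €150 = €2,850, leaving €1,650.
Total: €999 + €825 + €1,650 = €3,474.

€3,474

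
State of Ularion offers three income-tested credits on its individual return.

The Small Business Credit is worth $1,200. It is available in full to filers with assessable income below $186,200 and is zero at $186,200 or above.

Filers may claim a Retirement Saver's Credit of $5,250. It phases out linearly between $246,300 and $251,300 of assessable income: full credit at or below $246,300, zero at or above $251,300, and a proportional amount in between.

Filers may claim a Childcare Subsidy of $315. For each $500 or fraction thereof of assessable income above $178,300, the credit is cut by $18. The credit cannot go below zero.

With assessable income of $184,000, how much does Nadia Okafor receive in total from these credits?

Small Business Credit: $184,000 is below the $186,200 cutoff, so the full $1,200 applies.
Retirement Saver's Credit: $184,000 is at or below the $246,300 threshold, so the full $5,250 applies.
Childcare Subsidy: income exceeds $178,300 by $5,700, which is 12 full-or-partial $500 increments; reduction = 12 × $18 = $216, leaving $99.
Total: $1,200 + $5,250 + $99 = $6,549.

$6,549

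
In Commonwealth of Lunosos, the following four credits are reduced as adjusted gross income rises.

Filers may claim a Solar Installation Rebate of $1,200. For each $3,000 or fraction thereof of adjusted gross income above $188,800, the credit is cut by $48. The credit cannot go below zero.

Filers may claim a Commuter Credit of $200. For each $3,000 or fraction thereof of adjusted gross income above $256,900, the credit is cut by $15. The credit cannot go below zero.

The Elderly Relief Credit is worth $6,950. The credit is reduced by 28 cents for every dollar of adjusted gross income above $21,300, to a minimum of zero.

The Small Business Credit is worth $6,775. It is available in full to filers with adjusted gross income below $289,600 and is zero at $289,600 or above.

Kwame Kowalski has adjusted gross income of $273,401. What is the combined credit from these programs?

Solar Installation Rebate: income exceeds $188,800 by $84,601 → 29 increments × $48 = $1,392 ≥ base, so the credit is $0.
Commuter Credit: income exceeds $256,900 by $16,501, which is 6 full-or-partial $3,000 increments; reduction = 6 × $15 = $90, leaving $110.
Elderly Relief Credit: 28% of the $252,101 excess over $21,300 is $70,588.28 ≥ base, so the credit is $0.
Small Business Credit: $273,401 is below the $289,600 cutoff, so the full $6,775 applies.
Total: $0 + $110 + $0 + $6,775 = $6,885.

$6,885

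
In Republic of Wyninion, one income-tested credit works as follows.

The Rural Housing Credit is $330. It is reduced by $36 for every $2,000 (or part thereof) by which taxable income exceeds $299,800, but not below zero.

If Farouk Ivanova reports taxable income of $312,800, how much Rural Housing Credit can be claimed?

Rural Housing Credit: income exceeds $299,800 by $13,000, which is 7 full-or-partial $2,000 increments; reduction = 7 × $36 = $252, leaving $78.

$78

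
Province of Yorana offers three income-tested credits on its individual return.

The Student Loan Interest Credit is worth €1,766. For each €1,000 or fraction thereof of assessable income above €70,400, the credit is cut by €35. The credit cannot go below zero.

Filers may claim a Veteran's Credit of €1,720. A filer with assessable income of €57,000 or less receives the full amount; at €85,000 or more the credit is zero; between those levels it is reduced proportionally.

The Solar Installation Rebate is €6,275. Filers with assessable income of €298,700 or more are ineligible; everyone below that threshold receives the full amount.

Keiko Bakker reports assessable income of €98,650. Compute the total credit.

€7,026

Student Loan Interest Credit: income exceeds €70,400 by €28,250, which is 29 full-or-partial €1,000 increments; reduction = 29 × €35 = €1,015, leaving €751.
Veteran's Credit: €98,650 is at or above €85,000, so the credit is €0.
Solar Installation Rebate: €98,650 is below the €298,700 cutoff, so the full €6,275 applies.
Total: €751 + €0 + €6,275 = €7,026.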